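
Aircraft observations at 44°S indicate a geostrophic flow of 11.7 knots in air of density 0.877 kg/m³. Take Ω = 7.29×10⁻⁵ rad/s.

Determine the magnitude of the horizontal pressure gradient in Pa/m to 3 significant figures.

Coriolis parameter at 44°S:
f = 2Ω sin φ = 2 × 7.29×10⁻⁵ × sin 44° = 1.01×10⁻⁴ s⁻¹
Wind speed in SI: 11.7 knots = 6.02 m/s
Geostrophic balance rearranged: |∂P/∂n| = f ρ V_g
|∂P/∂n| = 1.01×10⁻⁴ × 0.877 × 6.02 = 5.35×10⁻⁴ Pa/m

5.35×10⁻⁴ Pa/m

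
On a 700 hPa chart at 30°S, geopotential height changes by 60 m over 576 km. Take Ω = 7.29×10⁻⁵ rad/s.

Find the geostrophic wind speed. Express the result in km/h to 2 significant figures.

Coriolis parameter at 30°S:
f = 2Ω sin φ = 2 × 7.29×10⁻⁵ × sin 30° = 7.29×10⁻⁵ s⁻¹
Height gradient: |∂Z/∂n| = 60 m / 576000 m = 1.04×10⁻⁴
On a pressure surface, geostrophic balance gives V_g = (g/f)|∂Z/∂n|:
V_g = 9.81 × 1.04×10⁻⁴ / 7.29×10⁻⁵ = 14.0 m/s
Converting: 14.0 m/s × 3.6 = 50 km/h

50 km/h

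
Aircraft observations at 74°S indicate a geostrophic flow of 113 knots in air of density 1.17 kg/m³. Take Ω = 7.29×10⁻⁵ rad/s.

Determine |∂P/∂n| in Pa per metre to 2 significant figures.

Coriolis parameter at 74°S:
f = 2Ω sin φ = 2 × 7.29×10⁻⁵ × sin 74° = 1.40×10⁻⁴ s⁻¹
Wind speed in SI: 113 knots = 58.1 m/s
Geostrophic balance rearranged: |∂P/∂n| = f ρ V_g
|∂P/∂n| = 1.40×10⁻⁴ × 1.17 × 58.1 = 9.53×10⁻³ Pa/m

9.5×10⁻³ Pa/m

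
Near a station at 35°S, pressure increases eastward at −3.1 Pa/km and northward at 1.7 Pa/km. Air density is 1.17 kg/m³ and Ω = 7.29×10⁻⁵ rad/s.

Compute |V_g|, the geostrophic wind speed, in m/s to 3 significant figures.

36.1 m/s

Coriolis parameter at 35°S:
f = 2Ω sin φ = 2 × 7.29×10⁻⁵ × sin 35° = 8.36×10⁻⁵ s⁻¹
In the Southern Hemisphere f is negative: f = −8.36×10⁻⁵ s⁻¹.
Component geostrophic relations (x east, y north):
u_g = −(1/(fρ)) ∂P/∂y,  v_g = (1/(fρ)) ∂P/∂x
u_g = −(1.7×10⁻³)/(−8.36×10⁻⁵ × 1.17) = 17.4 m/s;  v_g = (−3.1×10⁻³)/(−8.36×10⁻⁵ × 1.17) = 31.7 m/s
|V_g| = √(u_g² + v_g²) = 36.1 m/s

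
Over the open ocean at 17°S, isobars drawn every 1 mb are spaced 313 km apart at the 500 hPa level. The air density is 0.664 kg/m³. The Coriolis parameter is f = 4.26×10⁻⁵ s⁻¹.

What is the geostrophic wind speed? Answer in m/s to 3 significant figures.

Pressure gradient: |∂P/∂n| = 100 Pa / 313000 m = 3.19×10⁻⁴ Pa/m
Geostrophic balance (pressure-gradient force = Coriolis force):
V_g = (1/(fρ)) |∂P/∂n| = 3.19×10⁻⁴ / (4.26×10⁻⁵ × 0.664) = 11.3 m/s

11.3 m/s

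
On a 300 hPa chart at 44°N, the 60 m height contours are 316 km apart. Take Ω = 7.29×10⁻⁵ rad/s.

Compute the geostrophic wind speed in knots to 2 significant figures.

36 knots

Coriolis parameter at 44°N:
f = 2Ω sin φ = 2 × 7.29×10⁻⁵ × sin 44° = 1.01×10⁻⁴ s⁻¹
Height gradient: |∂Z/∂n| = 60 m / 316000 m = 1.90×10⁻⁴
On a pressure surface, geostrophic balance gives V_g = (g/f)|∂Z/∂n|:
V_g = 9.81 × 1.90×10⁻⁴ / 1.01×10⁻⁴ = 18.4 m/s
Converting: 18.4 m/s × 1.944 = 36 knots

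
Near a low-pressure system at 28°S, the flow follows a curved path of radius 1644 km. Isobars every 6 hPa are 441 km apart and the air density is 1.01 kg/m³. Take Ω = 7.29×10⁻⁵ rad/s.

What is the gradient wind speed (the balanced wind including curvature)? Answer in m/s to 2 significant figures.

17 m/s

Coriolis parameter at 28°S:
f = 2Ω sin φ = 2 × 7.29×10⁻⁵ × sin 28° = 6.84×10⁻⁵ s⁻¹
Pressure gradient: |∂P/∂n| = 600 Pa / 441000 m = 1.36×10⁻³ Pa/m
Geostrophic speed: V_g = |∂P/∂n|/(fρ) = 1.36×10⁻³/(6.84×10⁻⁵ × 1.01) = 19.7 m/s
Around a low, centrifugal force acts outward with Coriolis, so pressure-gradient force balances both:
(1/ρ)|∂P/∂n| = fV + V²/R  →  V² + fR·V − fR·V_g = 0
With fR = 6.84×10⁻⁵ × 1644×10³ m = 113 m/s:
V = [−fR + √((fR)² + 4 fR V_g)]/2 = [−113 + √(113² + 4×113×19.7)]/2 = 17.1 m/s
Subgeostrophic (V < V_g = 19.7 m/s), as expected around a low.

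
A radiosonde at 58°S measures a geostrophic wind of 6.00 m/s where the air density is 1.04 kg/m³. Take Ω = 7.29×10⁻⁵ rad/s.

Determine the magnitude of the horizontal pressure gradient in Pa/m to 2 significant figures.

7.7×10⁻⁴ Pa/m

Coriolis parameter at 58°S:
f = 2Ω sin φ = 2 × 7.29×10⁻⁵ × sin 58° = 1.24×10⁻⁴ s⁻¹
Geostrophic balance rearranged: |∂P/∂n| = f ρ V_g
|∂P/∂n| = 1.24×10⁻⁴ × 1.04 × 6.00 = 7.72×10⁻⁴ Pa/m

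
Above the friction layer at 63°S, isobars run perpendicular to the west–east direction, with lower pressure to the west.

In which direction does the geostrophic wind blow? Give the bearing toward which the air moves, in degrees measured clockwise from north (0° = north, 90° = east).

The pressure-gradient force points toward the west (bearing 270°).
Geostrophic balance: in the Southern Hemisphere the Coriolis force deflects motion to the left, so the geostrophic wind blows 90° to the left of the pressure-gradient force (low pressure on the right).
Rotating 270° by 90° counterclockwise gives 180° — the wind blows toward the south.

180°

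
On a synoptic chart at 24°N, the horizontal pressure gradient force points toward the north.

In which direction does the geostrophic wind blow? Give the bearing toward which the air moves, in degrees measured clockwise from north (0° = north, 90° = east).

090°

The pressure-gradient force points toward the north (bearing 000°).
Geostrophic balance: in the Northern Hemisphere the Coriolis force deflects motion to the right, so the geostrophic wind blows 90° to the right of the pressure-gradient force (low pressure on the left).
Rotating 000° by 90° clockwise gives 090° — the wind blows toward the east.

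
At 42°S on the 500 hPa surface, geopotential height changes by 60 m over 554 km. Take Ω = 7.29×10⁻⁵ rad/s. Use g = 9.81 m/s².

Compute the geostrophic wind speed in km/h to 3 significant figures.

39.2 km/h

Coriolis parameter at 42°S:
f = 2Ω sin φ = 2 × 7.29×10⁻⁵ × sin 42° = 9.76×10⁻⁵ s⁻¹
Height gradient: |∂Z/∂n| = 60 m / 554000 m = 1.08×10⁻⁴
On a pressure surface, geostrophic balance gives V_g = (g/f)|∂Z/∂n|:
V_g = 9.81 × 1.08×10⁻⁴ / 9.76×10⁻⁵ = 10.9 m/s
Converting: 10.9 m/s × 3.6 = 39.2 km/h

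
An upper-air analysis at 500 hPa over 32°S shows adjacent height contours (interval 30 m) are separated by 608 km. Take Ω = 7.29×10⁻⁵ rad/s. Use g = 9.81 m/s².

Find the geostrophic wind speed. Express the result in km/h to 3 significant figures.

Coriolis parameter at 32°S:
f = 2Ω sin φ = 2 × 7.29×10⁻⁵ × sin 32° = 7.73×10⁻⁵ s⁻¹
Height gradient: |∂Z/∂n| = 30 m / 608000 m = 4.93×10⁻⁵
On a pressure surface, geostrophic balance gives V_g = (g/f)|∂Z/∂n|:
V_g = 9.81 × 4.93×10⁻⁵ / 7.73×10⁻⁵ = 6.26 m/s
Converting: 6.26 m/s × 3.6 = 22.6 km/h

22.6 km/h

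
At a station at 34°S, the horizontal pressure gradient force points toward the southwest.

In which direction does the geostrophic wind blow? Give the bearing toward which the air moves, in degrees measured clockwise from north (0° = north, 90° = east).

The pressure-gradient force points toward the southwest (bearing 225°).
Geostrophic balance: in the Southern Hemisphere the Coriolis force deflects motion to the left, so the geostrophic wind blows 90° to the left of the pressure-gradient force (low pressure on the right).
Rotating 225° by 90° counterclockwise gives 135° — the wind blows toward the southeast.

135°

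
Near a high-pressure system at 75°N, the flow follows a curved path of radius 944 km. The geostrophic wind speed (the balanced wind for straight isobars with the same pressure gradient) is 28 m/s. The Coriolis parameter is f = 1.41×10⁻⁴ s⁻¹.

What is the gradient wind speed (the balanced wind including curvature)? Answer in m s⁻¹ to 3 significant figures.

40.1 m s⁻¹

Around a high, pressure-gradient force acts outward with centrifugal, so Coriolis balances both:
fV = (1/ρ)|∂P/∂n| + V²/R  →  V² − fR·V + fR·V_g = 0
With fR = 1.41×10⁻⁴ × 944×10³ m = 133 m/s:
V = [fR − √((fR)² − 4 fR V_g)]/2 = [133 − √(133² − 4×133×28)]/2 = 40.1 m/s
Supergeostrophic (V > V_g = 28 m/s), as expected around a high.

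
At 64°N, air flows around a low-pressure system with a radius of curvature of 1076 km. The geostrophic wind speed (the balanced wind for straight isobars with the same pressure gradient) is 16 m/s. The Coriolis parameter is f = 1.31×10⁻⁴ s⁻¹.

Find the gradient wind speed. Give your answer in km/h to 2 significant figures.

Around a low, centrifugal force acts outward with Coriolis, so pressure-gradient force balances both:
(1/ρ)|∂P/∂n| = fV + V²/R  →  V² + fR·V − fR·V_g = 0
With fR = 1.31×10⁻⁴ × 1076×10³ m = 141 m/s:
V = [−fR + √((fR)² + 4 fR V_g)]/2 = [−141 + √(141² + 4×141×16)]/2 = 14.5 m/s
Subgeostrophic (V < V_g = 16 m/s), as expected around a low.
Converting: 14.5 m/s × 3.6 = 52 km/h

52 km/h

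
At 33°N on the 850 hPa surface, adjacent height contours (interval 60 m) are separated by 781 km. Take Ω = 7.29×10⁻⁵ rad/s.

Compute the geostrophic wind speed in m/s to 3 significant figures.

Coriolis parameter at 33°N:
f = 2Ω sin φ = 2 × 7.29×10⁻⁵ × sin 33° = 7.94×10⁻⁵ s⁻¹
Height gradient: |∂Z/∂n| = 60 m / 781000 m = 7.68×10⁻⁵
On a pressure surface, geostrophic balance gives V_g = (g/f)|∂Z/∂n|:
V_g = 9.81 × 7.68×10⁻⁵ / 7.94×10⁻⁵ = 9.49 m/s

9.49 m/s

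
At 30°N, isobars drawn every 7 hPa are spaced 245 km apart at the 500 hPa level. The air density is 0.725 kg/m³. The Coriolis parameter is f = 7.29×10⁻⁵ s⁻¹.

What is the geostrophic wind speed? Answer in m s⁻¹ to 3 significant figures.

54.1 m s⁻¹

Pressure gradient: |∂P/∂n| = 700 Pa / 245000 m = 2.86×10⁻³ Pa/m
Geostrophic balance (pressure-gradient force = Coriolis force):
V_g = (1/(fρ)) |∂P/∂n| = 2.86×10⁻³ / (7.29×10⁻⁵ × 0.725) = 54.1 m/s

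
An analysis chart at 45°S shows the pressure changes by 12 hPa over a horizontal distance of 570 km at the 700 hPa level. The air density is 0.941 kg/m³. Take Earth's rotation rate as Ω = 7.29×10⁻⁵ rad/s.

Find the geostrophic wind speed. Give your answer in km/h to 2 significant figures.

78 km/h

Coriolis parameter at 45°S:
f = 2Ω sin φ = 2 × 7.29×10⁻⁵ × sin 45° = 1.03×10⁻⁴ s⁻¹
Pressure gradient: |∂P/∂n| = 1200 Pa / 570000 m = 2.11×10⁻³ Pa/m
Geostrophic balance (pressure-gradient force = Coriolis force):
V_g = (1/(fρ)) |∂P/∂n| = 2.11×10⁻³ / (1.03×10⁻⁴ × 0.941) = 21.7 m/s
Converting: 21.7 m/s × 3.6 = 78 km/h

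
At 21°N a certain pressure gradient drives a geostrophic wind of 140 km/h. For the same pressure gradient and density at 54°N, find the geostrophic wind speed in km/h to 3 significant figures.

62.0 km/h

With the same pressure gradient and density, V_g ∝ 1/f ∝ 1/sin φ.
V₂ = V₁ · sin φ₁ / sin φ₂ = 140 × sin 21° / sin 54°
V₂ = 140 × 0.3584/0.8090 = 62.0 km/h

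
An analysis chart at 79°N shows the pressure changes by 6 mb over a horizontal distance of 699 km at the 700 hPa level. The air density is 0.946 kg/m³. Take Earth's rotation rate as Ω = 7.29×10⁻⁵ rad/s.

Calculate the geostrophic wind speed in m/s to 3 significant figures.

Coriolis parameter at 79°N:
f = 2Ω sin φ = 2 × 7.29×10⁻⁵ × sin 79° = 1.43×10⁻⁴ s⁻¹
Pressure gradient: |∂P/∂n| = 600 Pa / 699000 m = 8.58×10⁻⁴ Pa/m
Geostrophic balance (pressure-gradient force = Coriolis force):
V_g = (1/(fρ)) |∂P/∂n| = 8.58×10⁻⁴ / (1.43×10⁻⁴ × 0.946) = 6.34 m/s

6.34 m/s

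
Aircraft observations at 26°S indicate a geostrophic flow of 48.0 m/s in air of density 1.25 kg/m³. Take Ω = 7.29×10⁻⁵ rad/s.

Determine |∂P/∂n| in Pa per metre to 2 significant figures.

Coriolis parameter at 26°S:
f = 2Ω sin φ = 2 × 7.29×10⁻⁵ × sin 26° = 6.39×10⁻⁵ s⁻¹
Geostrophic balance rearranged: |∂P/∂n| = f ρ V_g
|∂P/∂n| = 6.39×10⁻⁵ × 1.25 × 48.0 = 3.83×10⁻³ Pa/m

3.8×10⁻³ Pa/m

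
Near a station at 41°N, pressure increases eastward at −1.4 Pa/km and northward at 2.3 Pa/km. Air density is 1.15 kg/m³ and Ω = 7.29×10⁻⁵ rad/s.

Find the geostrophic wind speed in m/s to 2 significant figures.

24 m/s

Coriolis parameter at 41°N:
f = 2Ω sin φ = 2 × 7.29×10⁻⁵ × sin 41° = 9.57×10⁻⁵ s⁻¹
Component geostrophic relations (x east, y north):
u_g = −(1/(fρ)) ∂P/∂y,  v_g = (1/(fρ)) ∂P/∂x
u_g = −(2.3×10⁻³)/(9.57×10⁻⁵ × 1.15) = −20.9 m/s;  v_g = (−1.4×10⁻³)/(9.57×10⁻⁵ × 1.15) = −12.7 m/s
|V_g| = √(u_g² + v_g²) = 24.5 m/s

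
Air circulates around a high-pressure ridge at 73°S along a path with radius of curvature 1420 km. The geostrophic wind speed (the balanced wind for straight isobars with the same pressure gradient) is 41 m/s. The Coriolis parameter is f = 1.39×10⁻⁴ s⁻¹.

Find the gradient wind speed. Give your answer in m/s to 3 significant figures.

Around a high, pressure-gradient force acts outward with centrifugal, so Coriolis balances both:
fV = (1/ρ)|∂P/∂n| + V²/R  →  V² − fR·V + fR·V_g = 0
With fR = 1.39×10⁻⁴ × 1420×10³ m = 197 m/s:
V = [fR − √((fR)² − 4 fR V_g)]/2 = [197 − √(197² − 4×197×41)]/2 = 58.1 m/s
Supergeostrophic (V > V_g = 41 m/s), as expected around a high.

58.1 m/s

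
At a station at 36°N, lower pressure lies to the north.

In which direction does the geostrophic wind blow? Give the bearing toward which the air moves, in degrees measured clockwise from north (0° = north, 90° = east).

090°

The pressure-gradient force points toward the north (bearing 000°).
Geostrophic balance: in the Northern Hemisphere the Coriolis force deflects motion to the right, so the geostrophic wind blows 90° to the right of the pressure-gradient force (low pressure on the left).
Rotating 000° by 90° clockwise gives 090° — the wind blows toward the east.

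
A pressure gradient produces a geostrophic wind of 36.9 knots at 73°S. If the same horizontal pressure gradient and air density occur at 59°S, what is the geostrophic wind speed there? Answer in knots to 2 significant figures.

41 knots

With the same pressure gradient and density, V_g ∝ 1/f ∝ 1/sin φ.
V₂ = V₁ · sin φ₁ / sin φ₂ = 36.9 × sin 73° / sin 59°
V₂ = 36.9 × 0.9563/0.8572 = 41 knots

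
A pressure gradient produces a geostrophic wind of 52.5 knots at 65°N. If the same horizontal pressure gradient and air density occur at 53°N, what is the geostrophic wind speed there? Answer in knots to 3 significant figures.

59.6 knots

With the same pressure gradient and density, V_g ∝ 1/f ∝ 1/sin φ.
V₂ = V₁ · sin φ₁ / sin φ₂ = 52.5 × sin 65° / sin 53°
V₂ = 52.5 × 0.9063/0.7986 = 59.6 knots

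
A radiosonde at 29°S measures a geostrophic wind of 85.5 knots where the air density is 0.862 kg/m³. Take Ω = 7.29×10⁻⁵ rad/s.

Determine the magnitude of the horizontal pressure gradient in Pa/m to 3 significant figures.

Coriolis parameter at 29°S:
f = 2Ω sin φ = 2 × 7.29×10⁻⁵ × sin 29° = 7.07×10⁻⁵ s⁻¹
Wind speed in SI: 85.5 knots = 44.0 m/s
Geostrophic balance rearranged: |∂P/∂n| = f ρ V_g
|∂P/∂n| = 7.07×10⁻⁵ × 0.862 × 44.0 = 2.68×10⁻³ Pa/m

2.68×10⁻³ Pa/m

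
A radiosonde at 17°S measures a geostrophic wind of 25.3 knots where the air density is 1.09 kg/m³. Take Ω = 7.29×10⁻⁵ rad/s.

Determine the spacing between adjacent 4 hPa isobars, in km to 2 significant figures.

660 km

Coriolis parameter at 17°S:
f = 2Ω sin φ = 2 × 7.29×10⁻⁵ × sin 17° = 4.26×10⁻⁵ s⁻¹
Wind speed in SI: 25.3 knots = 13.0 m/s
Geostrophic balance rearranged: |∂P/∂n| = f ρ V_g
|∂P/∂n| = 4.26×10⁻⁵ × 1.09 × 13.0 = 6.05×10⁻⁴ Pa/m
Isobar spacing: Δn = ΔP/|∂P/∂n| = 400 Pa / 6.05×10⁻⁴ Pa/m = 661427 m ≈ 660 km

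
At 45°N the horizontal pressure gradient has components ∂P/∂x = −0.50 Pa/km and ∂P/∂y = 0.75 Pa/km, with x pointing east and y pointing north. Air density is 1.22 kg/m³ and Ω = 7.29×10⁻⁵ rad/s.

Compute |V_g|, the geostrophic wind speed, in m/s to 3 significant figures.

Coriolis parameter at 45°N:
f = 2Ω sin φ = 2 × 7.29×10⁻⁵ × sin 45° = 1.03×10⁻⁴ s⁻¹
Component geostrophic relations (x east, y north):
u_g = −(1/(fρ)) ∂P/∂y,  v_g = (1/(fρ)) ∂P/∂x
u_g = −(0.75×10⁻³)/(1.03×10⁻⁴ × 1.22) = −5.96 m/s;  v_g = (−0.50×10⁻³)/(1.03×10⁻⁴ × 1.22) = −3.98 m/s
|V_g| = √(u_g² + v_g²) = 7.17 m/s

7.17 m/s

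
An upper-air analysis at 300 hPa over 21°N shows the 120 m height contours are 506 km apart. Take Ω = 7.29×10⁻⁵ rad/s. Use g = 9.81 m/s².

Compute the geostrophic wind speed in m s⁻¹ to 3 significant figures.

44.5 m s⁻¹

Coriolis parameter at 21°N:
f = 2Ω sin φ = 2 × 7.29×10⁻⁵ × sin 21° = 5.23×10⁻⁵ s⁻¹
Height gradient: |∂Z/∂n| = 120 m / 506000 m = 2.37×10⁻⁴
On a pressure surface, geostrophic balance gives V_g = (g/f)|∂Z/∂n|:
V_g = 9.81 × 2.37×10⁻⁴ / 5.23×10⁻⁵ = 44.5 m/s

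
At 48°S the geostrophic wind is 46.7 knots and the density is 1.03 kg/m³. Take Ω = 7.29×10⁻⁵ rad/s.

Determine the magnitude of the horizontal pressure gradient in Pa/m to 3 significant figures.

Coriolis parameter at 48°S:
f = 2Ω sin φ = 2 × 7.29×10⁻⁵ × sin 48° = 1.08×10⁻⁴ s⁻¹
Wind speed in SI: 46.7 knots = 24.0 m/s
Geostrophic balance rearranged: |∂P/∂n| = f ρ V_g
|∂P/∂n| = 1.08×10⁻⁴ × 1.03 × 24.0 = 2.68×10⁻³ Pa/m

2.68×10⁻³ Pa/m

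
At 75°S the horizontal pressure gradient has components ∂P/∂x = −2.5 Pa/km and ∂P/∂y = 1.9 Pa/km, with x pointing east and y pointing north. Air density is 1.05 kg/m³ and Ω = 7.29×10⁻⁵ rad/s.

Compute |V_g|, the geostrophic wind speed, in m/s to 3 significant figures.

Coriolis parameter at 75°S:
f = 2Ω sin φ = 2 × 7.29×10⁻⁵ × sin 75° = 1.41×10⁻⁴ s⁻¹
In the Southern Hemisphere f is negative: f = −1.41×10⁻⁴ s⁻¹.
Component geostrophic relations (x east, y north):
u_g = −(1/(fρ)) ∂P/∂y,  v_g = (1/(fρ)) ∂P/∂x
u_g = −(1.9×10⁻³)/(−1.41×10⁻⁴ × 1.05) = 12.8 m/s;  v_g = (−2.5×10⁻³)/(−1.41×10⁻⁴ × 1.05) = 16.9 m/s
|V_g| = √(u_g² + v_g²) = 21.2 m/s

21.2 m/s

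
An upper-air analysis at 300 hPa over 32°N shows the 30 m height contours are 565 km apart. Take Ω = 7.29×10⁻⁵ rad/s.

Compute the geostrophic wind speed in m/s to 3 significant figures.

6.74 m/s

Coriolis parameter at 32°N:
f = 2Ω sin φ = 2 × 7.29×10⁻⁵ × sin 32° = 7.73×10⁻⁵ s⁻¹
Height gradient: |∂Z/∂n| = 30 m / 565000 m = 5.31×10⁻⁵
On a pressure surface, geostrophic balance gives V_g = (g/f)|∂Z/∂n|:
V_g = 9.81 × 5.31×10⁻⁵ / 7.73×10⁻⁵ = 6.74 m/s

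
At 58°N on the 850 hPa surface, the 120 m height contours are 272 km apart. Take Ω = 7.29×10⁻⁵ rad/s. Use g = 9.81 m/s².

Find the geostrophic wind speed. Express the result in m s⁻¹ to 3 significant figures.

Coriolis parameter at 58°N:
f = 2Ω sin φ = 2 × 7.29×10⁻⁵ × sin 58° = 1.24×10⁻⁴ s⁻¹
Height gradient: |∂Z/∂n| = 120 m / 272000 m = 4.41×10⁻⁴
On a pressure surface, geostrophic balance gives V_g = (g/f)|∂Z/∂n|:
V_g = 9.81 × 4.41×10⁻⁴ / 1.24×10⁻⁴ = 35.0 m/s

35.0 m s⁻¹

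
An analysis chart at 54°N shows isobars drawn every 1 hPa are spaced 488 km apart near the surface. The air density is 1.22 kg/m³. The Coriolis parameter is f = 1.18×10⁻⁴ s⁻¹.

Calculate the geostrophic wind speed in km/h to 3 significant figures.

5.12 km/h

Pressure gradient: |∂P/∂n| = 100 Pa / 488000 m = 2.05×10⁻⁴ Pa/m
Geostrophic balance (pressure-gradient force = Coriolis force):
V_g = (1/(fρ)) |∂P/∂n| = 2.05×10⁻⁴ / (1.18×10⁻⁴ × 1.22) = 1.42 m/s
Converting: 1.42 m/s × 3.6 = 5.12 km/h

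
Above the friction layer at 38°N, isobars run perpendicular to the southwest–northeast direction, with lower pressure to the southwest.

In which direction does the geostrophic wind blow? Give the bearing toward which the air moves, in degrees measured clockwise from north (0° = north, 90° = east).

The pressure-gradient force points toward the southwest (bearing 225°).
Geostrophic balance: in the Northern Hemisphere the Coriolis force deflects motion to the right, so the geostrophic wind blows 90° to the right of the pressure-gradient force (low pressure on the left).
Rotating 225° by 90° clockwise gives 315° — the wind blows toward the northwest.

315°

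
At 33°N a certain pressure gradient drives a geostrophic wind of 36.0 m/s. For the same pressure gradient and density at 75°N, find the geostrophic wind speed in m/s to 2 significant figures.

With the same pressure gradient and density, V_g ∝ 1/f ∝ 1/sin φ.
V₂ = V₁ · sin φ₁ / sin φ₂ = 36.0 × sin 33° / sin 75°
V₂ = 36.0 × 0.5446/0.9659 = 20 m/s

20 m/s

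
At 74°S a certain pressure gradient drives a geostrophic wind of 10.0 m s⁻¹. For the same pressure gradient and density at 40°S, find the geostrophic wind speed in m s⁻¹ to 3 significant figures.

15.0 m s⁻¹

With the same pressure gradient and density, V_g ∝ 1/f ∝ 1/sin φ.
V₂ = V₁ · sin φ₁ / sin φ₂ = 10.0 × sin 74° / sin 40°
V₂ = 10.0 × 0.9613/0.6428 = 15.0 m s⁻¹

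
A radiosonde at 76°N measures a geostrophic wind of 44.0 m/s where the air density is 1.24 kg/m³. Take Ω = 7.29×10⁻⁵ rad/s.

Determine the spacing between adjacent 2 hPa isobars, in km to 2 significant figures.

26 km

Coriolis parameter at 76°N:
f = 2Ω sin φ = 2 × 7.29×10⁻⁵ × sin 76° = 1.41×10⁻⁴ s⁻¹
Geostrophic balance rearranged: |∂P/∂n| = f ρ V_g
|∂P/∂n| = 1.41×10⁻⁴ × 1.24 × 44.0 = 7.72×10⁻³ Pa/m
Isobar spacing: Δn = ΔP/|∂P/∂n| = 200 Pa / 7.72×10⁻³ Pa/m = 25912 m ≈ 26 km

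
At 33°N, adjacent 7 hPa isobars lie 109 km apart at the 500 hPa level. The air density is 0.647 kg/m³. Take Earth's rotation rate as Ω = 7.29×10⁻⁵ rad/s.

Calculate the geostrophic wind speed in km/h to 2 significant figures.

Coriolis parameter at 33°N:
f = 2Ω sin φ = 2 × 7.29×10⁻⁵ × sin 33° = 7.94×10⁻⁵ s⁻¹
Pressure gradient: |∂P/∂n| = 700 Pa / 109000 m = 6.42×10⁻³ Pa/m
Geostrophic balance (pressure-gradient force = Coriolis force):
V_g = (1/(fρ)) |∂P/∂n| = 6.42×10⁻³ / (7.94×10⁻⁵ × 0.647) = 125 m/s
Converting: 125 m/s × 3.6 = 450 km/h

450 km/h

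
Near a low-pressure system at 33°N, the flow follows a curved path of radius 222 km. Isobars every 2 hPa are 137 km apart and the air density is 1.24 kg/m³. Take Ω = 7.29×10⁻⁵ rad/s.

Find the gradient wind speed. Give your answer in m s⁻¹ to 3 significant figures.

9.60 m s⁻¹

Coriolis parameter at 33°N:
f = 2Ω sin φ = 2 × 7.29×10⁻⁵ × sin 33° = 7.94×10⁻⁵ s⁻¹
Pressure gradient: |∂P/∂n| = 200 Pa / 137000 m = 1.46×10⁻³ Pa/m
Geostrophic speed: V_g = |∂P/∂n|/(fρ) = 1.46×10⁻³/(7.94×10⁻⁵ × 1.24) = 14.8 m/s
Around a low, centrifugal force acts outward with Coriolis, so pressure-gradient force balances both:
(1/ρ)|∂P/∂n| = fV + V²/R  →  V² + fR·V − fR·V_g = 0
With fR = 7.94×10⁻⁵ × 222×10³ m = 17.6 m/s:
V = [−fR + √((fR)² + 4 fR V_g)]/2 = [−17.6 + √(17.6² + 4×17.6×14.8)]/2 = 9.6 m/s
Subgeostrophic (V < V_g = 14.8 m/s), as expected around a low.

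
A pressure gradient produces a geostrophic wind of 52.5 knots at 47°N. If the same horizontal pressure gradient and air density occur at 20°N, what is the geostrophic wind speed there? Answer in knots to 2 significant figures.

110 knots

With the same pressure gradient and density, V_g ∝ 1/f ∝ 1/sin φ.
V₂ = V₁ · sin φ₁ / sin φ₂ = 52.5 × sin 47° / sin 20°
V₂ = 52.5 × 0.7314/0.3420 = 110 knots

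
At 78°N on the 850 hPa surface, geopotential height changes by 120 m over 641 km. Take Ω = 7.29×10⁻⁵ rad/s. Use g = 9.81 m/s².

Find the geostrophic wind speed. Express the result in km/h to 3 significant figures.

46.4 km/h

Coriolis parameter at 78°N:
f = 2Ω sin φ = 2 × 7.29×10⁻⁵ × sin 78° = 1.43×10⁻⁴ s⁻¹
Height gradient: |∂Z/∂n| = 120 m / 641000 m = 1.87×10⁻⁴
On a pressure surface, geostrophic balance gives V_g = (g/f)|∂Z/∂n|:
V_g = 9.81 × 1.87×10⁻⁴ / 1.43×10⁻⁴ = 12.9 m/s
Converting: 12.9 m/s × 3.6 = 46.4 km/h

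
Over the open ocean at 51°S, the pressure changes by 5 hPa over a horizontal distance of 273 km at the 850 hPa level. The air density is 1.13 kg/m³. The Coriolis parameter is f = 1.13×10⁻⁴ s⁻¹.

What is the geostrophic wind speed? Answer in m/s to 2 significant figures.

Pressure gradient: |∂P/∂n| = 500 Pa / 273000 m = 1.83×10⁻³ Pa/m
Geostrophic balance (pressure-gradient force = Coriolis force):
V_g = (1/(fρ)) |∂P/∂n| = 1.83×10⁻³ / (1.13×10⁻⁴ × 1.13) = 14.3 m/s

14 m/s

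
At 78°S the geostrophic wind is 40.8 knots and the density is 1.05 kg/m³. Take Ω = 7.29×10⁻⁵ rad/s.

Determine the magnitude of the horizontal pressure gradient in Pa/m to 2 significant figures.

Coriolis parameter at 78°S:
f = 2Ω sin φ = 2 × 7.29×10⁻⁵ × sin 78° = 1.43×10⁻⁴ s⁻¹
Wind speed in SI: 40.8 knots = 21.0 m/s
Geostrophic balance rearranged: |∂P/∂n| = f ρ V_g
|∂P/∂n| = 1.43×10⁻⁴ × 1.05 × 21.0 = 3.14×10⁻³ Pa/m

3.1×10⁻³ Pa/m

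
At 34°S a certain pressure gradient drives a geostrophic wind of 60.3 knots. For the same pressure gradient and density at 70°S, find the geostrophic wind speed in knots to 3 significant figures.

With the same pressure gradient and density, V_g ∝ 1/f ∝ 1/sin φ.
V₂ = V₁ · sin φ₁ / sin φ₂ = 60.3 × sin 34° / sin 70°
V₂ = 60.3 × 0.5592/0.9397 = 35.9 knots

35.9 knots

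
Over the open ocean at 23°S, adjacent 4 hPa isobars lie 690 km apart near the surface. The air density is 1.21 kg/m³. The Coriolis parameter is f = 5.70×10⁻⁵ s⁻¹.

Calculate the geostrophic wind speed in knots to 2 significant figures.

16 knots

Pressure gradient: |∂P/∂n| = 400 Pa / 690000 m = 5.80×10⁻⁴ Pa/m
Geostrophic balance (pressure-gradient force = Coriolis force):
V_g = (1/(fρ)) |∂P/∂n| = 5.80×10⁻⁴ / (5.70×10⁻⁵ × 1.21) = 8.41 m/s
Converting: 8.41 m/s × 1.944 = 16 knots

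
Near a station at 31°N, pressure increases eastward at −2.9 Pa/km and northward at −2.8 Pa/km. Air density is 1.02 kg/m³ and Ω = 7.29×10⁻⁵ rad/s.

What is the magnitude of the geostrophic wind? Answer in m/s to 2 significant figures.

53 m/s

Coriolis parameter at 31°N:
f = 2Ω sin φ = 2 × 7.29×10⁻⁵ × sin 31° = 7.51×10⁻⁵ s⁻¹
Component geostrophic relations (x east, y north):
u_g = −(1/(fρ)) ∂P/∂y,  v_g = (1/(fρ)) ∂P/∂x
u_g = −(−2.8×10⁻³)/(7.51×10⁻⁵ × 1.02) = 36.6 m/s;  v_g = (−2.9×10⁻³)/(7.51×10⁻⁵ × 1.02) = −37.9 m/s
|V_g| = √(u_g² + v_g²) = 52.6 m/s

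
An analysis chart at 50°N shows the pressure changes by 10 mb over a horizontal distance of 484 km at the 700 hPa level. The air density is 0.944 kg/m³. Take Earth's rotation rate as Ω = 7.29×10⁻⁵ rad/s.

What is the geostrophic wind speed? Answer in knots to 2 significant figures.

38 knots

Coriolis parameter at 50°N:
f = 2Ω sin φ = 2 × 7.29×10⁻⁵ × sin 50° = 1.12×10⁻⁴ s⁻¹
Pressure gradient: |∂P/∂n| = 1000 Pa / 484000 m = 2.07×10⁻³ Pa/m
Geostrophic balance (pressure-gradient force = Coriolis force):
V_g = (1/(fρ)) |∂P/∂n| = 2.07×10⁻³ / (1.12×10⁻⁴ × 0.944) = 19.6 m/s
Converting: 19.6 m/s × 1.944 = 38 knots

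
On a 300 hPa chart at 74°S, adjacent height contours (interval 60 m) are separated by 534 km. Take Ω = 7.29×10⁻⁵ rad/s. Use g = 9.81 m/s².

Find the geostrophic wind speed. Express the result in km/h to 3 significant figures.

Coriolis parameter at 74°S:
f = 2Ω sin φ = 2 × 7.29×10⁻⁵ × sin 74° = 1.40×10⁻⁴ s⁻¹
Height gradient: |∂Z/∂n| = 60 m / 534000 m = 1.12×10⁻⁴
On a pressure surface, geostrophic balance gives V_g = (g/f)|∂Z/∂n|:
V_g = 9.81 × 1.12×10⁻⁴ / 1.40×10⁻⁴ = 7.86 m/s
Converting: 7.86 m/s × 3.6 = 28.3 km/h

28.3 km/h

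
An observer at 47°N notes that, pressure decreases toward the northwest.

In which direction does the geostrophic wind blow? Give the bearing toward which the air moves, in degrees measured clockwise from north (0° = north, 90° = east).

The pressure-gradient force points toward the northwest (bearing 315°).
Geostrophic balance: in the Northern Hemisphere the Coriolis force deflects motion to the right, so the geostrophic wind blows 90° to the right of the pressure-gradient force (low pressure on the left).
Rotating 315° by 90° clockwise gives 045° — the wind blows toward the northeast.

045°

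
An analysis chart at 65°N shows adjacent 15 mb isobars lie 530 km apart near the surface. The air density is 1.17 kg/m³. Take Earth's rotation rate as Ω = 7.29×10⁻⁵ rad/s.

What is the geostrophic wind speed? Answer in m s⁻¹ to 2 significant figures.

18 m s⁻¹

Coriolis parameter at 65°N:
f = 2Ω sin φ = 2 × 7.29×10⁻⁵ × sin 65° = 1.32×10⁻⁴ s⁻¹
Pressure gradient: |∂P/∂n| = 1500 Pa / 530000 m = 2.83×10⁻³ Pa/m
Geostrophic balance (pressure-gradient force = Coriolis force):
V_g = (1/(fρ)) |∂P/∂n| = 2.83×10⁻³ / (1.32×10⁻⁴ × 1.17) = 18.3 m/s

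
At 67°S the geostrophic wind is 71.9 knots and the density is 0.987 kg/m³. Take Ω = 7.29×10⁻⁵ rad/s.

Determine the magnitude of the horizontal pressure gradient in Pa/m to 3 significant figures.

4.90×10⁻³ Pa/m

Coriolis parameter at 67°S:
f = 2Ω sin φ = 2 × 7.29×10⁻⁵ × sin 67° = 1.34×10⁻⁴ s⁻¹
Wind speed in SI: 71.9 knots = 37.0 m/s
Geostrophic balance rearranged: |∂P/∂n| = f ρ V_g
|∂P/∂n| = 1.34×10⁻⁴ × 0.987 × 37.0 = 4.90×10⁻³ Pa/m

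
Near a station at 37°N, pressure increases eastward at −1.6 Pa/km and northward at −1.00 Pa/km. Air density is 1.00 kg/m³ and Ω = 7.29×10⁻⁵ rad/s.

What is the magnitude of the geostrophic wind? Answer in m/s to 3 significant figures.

21.5 m/s

Coriolis parameter at 37°N:
f = 2Ω sin φ = 2 × 7.29×10⁻⁵ × sin 37° = 8.77×10⁻⁵ s⁻¹
Component geostrophic relations (x east, y north):
u_g = −(1/(fρ)) ∂P/∂y,  v_g = (1/(fρ)) ∂P/∂x
u_g = −(−1.00×10⁻³)/(8.77×10⁻⁵ × 1.00) = 11.4 m/s;  v_g = (−1.6×10⁻³)/(8.77×10⁻⁵ × 1.00) = −18.2 m/s
|V_g| = √(u_g² + v_g²) = 21.5 m/s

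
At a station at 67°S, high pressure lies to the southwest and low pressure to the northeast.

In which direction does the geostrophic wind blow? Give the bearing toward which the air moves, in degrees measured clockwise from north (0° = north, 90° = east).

315°

The pressure-gradient force points toward the northeast (bearing 045°).
Geostrophic balance: in the Southern Hemisphere the Coriolis force deflects motion to the left, so the geostrophic wind blows 90° to the left of the pressure-gradient force (low pressure on the right).
Rotating 045° by 90° counterclockwise gives 315° — the wind blows toward the northwest.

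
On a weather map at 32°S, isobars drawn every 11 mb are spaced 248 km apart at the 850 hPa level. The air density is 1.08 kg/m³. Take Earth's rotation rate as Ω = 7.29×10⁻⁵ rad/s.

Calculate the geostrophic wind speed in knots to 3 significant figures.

103 knots

Coriolis parameter at 32°S:
f = 2Ω sin φ = 2 × 7.29×10⁻⁵ × sin 32° = 7.73×10⁻⁵ s⁻¹
Pressure gradient: |∂P/∂n| = 1100 Pa / 248000 m = 4.44×10⁻³ Pa/m
Geostrophic balance (pressure-gradient force = Coriolis force):
V_g = (1/(fρ)) |∂P/∂n| = 4.44×10⁻³ / (7.73×10⁻⁵ × 1.08) = 53.2 m/s
Converting: 53.2 m/s × 1.944 = 103 knots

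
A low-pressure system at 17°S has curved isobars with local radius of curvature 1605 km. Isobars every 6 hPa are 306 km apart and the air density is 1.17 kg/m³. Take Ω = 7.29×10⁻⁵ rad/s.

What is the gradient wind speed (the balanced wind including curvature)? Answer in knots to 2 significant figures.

Coriolis parameter at 17°S:
f = 2Ω sin φ = 2 × 7.29×10⁻⁵ × sin 17° = 4.26×10⁻⁵ s⁻¹
Pressure gradient: |∂P/∂n| = 600 Pa / 306000 m = 1.96×10⁻³ Pa/m
Geostrophic speed: V_g = |∂P/∂n|/(fρ) = 1.96×10⁻³/(4.26×10⁻⁵ × 1.17) = 39.3 m/s
Around a low, centrifugal force acts outward with Coriolis, so pressure-gradient force balances both:
(1/ρ)|∂P/∂n| = fV + V²/R  →  V² + fR·V − fR·V_g = 0
With fR = 4.26×10⁻⁵ × 1605×10³ m = 68.4 m/s:
V = [−fR + √((fR)² + 4 fR V_g)]/2 = [−68.4 + √(68.4² + 4×68.4×39.3)]/2 = 27.9 m/s
Subgeostrophic (V < V_g = 39.3 m/s), as expected around a low.
Converting: 27.9 m/s × 1.944 = 54 knots

54 knots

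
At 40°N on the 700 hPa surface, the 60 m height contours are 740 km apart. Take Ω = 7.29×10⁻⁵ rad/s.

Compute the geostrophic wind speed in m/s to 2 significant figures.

8.5 m/s

Coriolis parameter at 40°N:
f = 2Ω sin φ = 2 × 7.29×10⁻⁵ × sin 40° = 9.37×10⁻⁵ s⁻¹
Height gradient: |∂Z/∂n| = 60 m / 740000 m = 8.11×10⁻⁵
On a pressure surface, geostrophic balance gives V_g = (g/f)|∂Z/∂n|:
V_g = 9.81 × 8.11×10⁻⁵ / 9.37×10⁻⁵ = 8.49 m/s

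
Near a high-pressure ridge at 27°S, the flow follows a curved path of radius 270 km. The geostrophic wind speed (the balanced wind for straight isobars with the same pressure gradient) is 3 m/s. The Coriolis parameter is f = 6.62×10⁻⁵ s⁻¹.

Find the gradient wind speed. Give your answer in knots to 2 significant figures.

7.4 knots

Around a high, pressure-gradient force acts outward with centrifugal, so Coriolis balances both:
fV = (1/ρ)|∂P/∂n| + V²/R  →  V² − fR·V + fR·V_g = 0
With fR = 6.62×10⁻⁵ × 270×10³ m = 17.9 m/s:
V = [fR − √((fR)² − 4 fR V_g)]/2 = [17.9 − √(17.9² − 4×17.9×3)]/2 = 3.81 m/s
Supergeostrophic (V > V_g = 3 m/s), as expected around a high.
Converting: 3.81 m/s × 1.944 = 7.4 knots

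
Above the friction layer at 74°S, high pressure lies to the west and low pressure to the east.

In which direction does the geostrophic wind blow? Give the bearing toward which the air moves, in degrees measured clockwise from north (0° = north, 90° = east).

The pressure-gradient force points toward the east (bearing 090°).
Geostrophic balance: in the Southern Hemisphere the Coriolis force deflects motion to the left, so the geostrophic wind blows 90° to the left of the pressure-gradient force (low pressure on the right).
Rotating 090° by 90° counterclockwise gives 000° — the wind blows toward the north.

000°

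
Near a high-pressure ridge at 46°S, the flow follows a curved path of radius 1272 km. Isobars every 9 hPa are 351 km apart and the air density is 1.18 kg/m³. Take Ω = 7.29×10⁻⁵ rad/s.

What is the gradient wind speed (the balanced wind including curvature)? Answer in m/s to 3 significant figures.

25.7 m/s

Coriolis parameter at 46°S:
f = 2Ω sin φ = 2 × 7.29×10⁻⁵ × sin 46° = 1.05×10⁻⁴ s⁻¹
Pressure gradient: |∂P/∂n| = 900 Pa / 351000 m = 2.56×10⁻³ Pa/m
Geostrophic speed: V_g = |∂P/∂n|/(fρ) = 2.56×10⁻³/(1.05×10⁻⁴ × 1.18) = 20.7 m/s
Around a high, pressure-gradient force acts outward with centrifugal, so Coriolis balances both:
fV = (1/ρ)|∂P/∂n| + V²/R  →  V² − fR·V + fR·V_g = 0
With fR = 1.05×10⁻⁴ × 1272×10³ m = 133 m/s:
V = [fR − √((fR)² − 4 fR V_g)]/2 = [133 − √(133² − 4×133×20.7)]/2 = 25.7 m/s
Supergeostrophic (V > V_g = 20.7 m/s), as expected around a high.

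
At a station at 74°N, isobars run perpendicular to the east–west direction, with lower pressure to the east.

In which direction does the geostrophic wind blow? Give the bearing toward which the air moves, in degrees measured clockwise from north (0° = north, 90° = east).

180°

The pressure-gradient force points toward the east (bearing 090°).
Geostrophic balance: in the Northern Hemisphere the Coriolis force deflects motion to the right, so the geostrophic wind blows 90° to the right of the pressure-gradient force (low pressure on the left).
Rotating 090° by 90° clockwise gives 180° — the wind blows toward the south.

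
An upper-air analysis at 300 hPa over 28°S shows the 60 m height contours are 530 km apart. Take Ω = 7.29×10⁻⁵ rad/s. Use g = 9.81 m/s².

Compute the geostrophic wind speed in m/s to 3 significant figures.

16.2 m/s

Coriolis parameter at 28°S:
f = 2Ω sin φ = 2 × 7.29×10⁻⁵ × sin 28° = 6.84×10⁻⁵ s⁻¹
Height gradient: |∂Z/∂n| = 60 m / 530000 m = 1.13×10⁻⁴
On a pressure surface, geostrophic balance gives V_g = (g/f)|∂Z/∂n|:
V_g = 9.81 × 1.13×10⁻⁴ / 6.84×10⁻⁵ = 16.2 m/s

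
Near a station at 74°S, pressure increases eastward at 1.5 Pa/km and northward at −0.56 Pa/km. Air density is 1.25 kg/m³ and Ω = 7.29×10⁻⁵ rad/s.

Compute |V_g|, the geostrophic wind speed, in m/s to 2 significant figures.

9.1 m/s

Coriolis parameter at 74°S:
f = 2Ω sin φ = 2 × 7.29×10⁻⁵ × sin 74° = 1.40×10⁻⁴ s⁻¹
In the Southern Hemisphere f is negative: f = −1.40×10⁻⁴ s⁻¹.
Component geostrophic relations (x east, y north):
u_g = −(1/(fρ)) ∂P/∂y,  v_g = (1/(fρ)) ∂P/∂x
u_g = −(−0.56×10⁻³)/(−1.40×10⁻⁴ × 1.25) = −3.20 m/s;  v_g = (1.5×10⁻³)/(−1.40×10⁻⁴ × 1.25) = −8.56 m/s
|V_g| = √(u_g² + v_g²) = 9.14 m/s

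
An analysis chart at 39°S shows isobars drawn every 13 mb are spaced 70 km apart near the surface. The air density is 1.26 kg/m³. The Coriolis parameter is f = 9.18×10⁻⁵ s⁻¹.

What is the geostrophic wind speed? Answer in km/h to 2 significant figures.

580 km/h

Pressure gradient: |∂P/∂n| = 1300 Pa / 70000 m = 1.86×10⁻² Pa/m
Geostrophic balance (pressure-gradient force = Coriolis force):
V_g = (1/(fρ)) |∂P/∂n| = 1.86×10⁻² / (9.18×10⁻⁵ × 1.26) = 161 m/s
Converting: 161 m/s × 3.6 = 580 km/h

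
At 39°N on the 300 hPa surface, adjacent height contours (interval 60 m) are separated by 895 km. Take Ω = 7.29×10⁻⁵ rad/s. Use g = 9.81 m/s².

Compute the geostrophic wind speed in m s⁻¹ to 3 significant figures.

7.17 m s⁻¹

Coriolis parameter at 39°N:
f = 2Ω sin φ = 2 × 7.29×10⁻⁵ × sin 39° = 9.18×10⁻⁵ s⁻¹
Height gradient: |∂Z/∂n| = 60 m / 895000 m = 6.70×10⁻⁵
On a pressure surface, geostrophic balance gives V_g = (g/f)|∂Z/∂n|:
V_g = 9.81 × 6.70×10⁻⁵ / 9.18×10⁻⁵ = 7.17 m/s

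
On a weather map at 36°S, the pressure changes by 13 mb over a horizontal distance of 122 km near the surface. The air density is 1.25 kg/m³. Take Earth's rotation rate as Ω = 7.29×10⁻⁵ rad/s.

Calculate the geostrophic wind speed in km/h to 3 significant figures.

Coriolis parameter at 36°S:
f = 2Ω sin φ = 2 × 7.29×10⁻⁵ × sin 36° = 8.57×10⁻⁵ s⁻¹
Pressure gradient: |∂P/∂n| = 1300 Pa / 122000 m = 1.07×10⁻² Pa/m
Geostrophic balance (pressure-gradient force = Coriolis force):
V_g = (1/(fρ)) |∂P/∂n| = 1.07×10⁻² / (8.57×10⁻⁵ × 1.25) = 99.5 m/s
Converting: 99.5 m/s × 3.6 = 358 km/h

358 km/h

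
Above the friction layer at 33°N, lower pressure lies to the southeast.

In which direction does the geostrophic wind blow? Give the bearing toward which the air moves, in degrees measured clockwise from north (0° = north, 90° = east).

225°

The pressure-gradient force points toward the southeast (bearing 135°).
Geostrophic balance: in the Northern Hemisphere the Coriolis force deflects motion to the right, so the geostrophic wind blows 90° to the right of the pressure-gradient force (low pressure on the left).
Rotating 135° by 90° clockwise gives 225° — the wind blows toward the southwest.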